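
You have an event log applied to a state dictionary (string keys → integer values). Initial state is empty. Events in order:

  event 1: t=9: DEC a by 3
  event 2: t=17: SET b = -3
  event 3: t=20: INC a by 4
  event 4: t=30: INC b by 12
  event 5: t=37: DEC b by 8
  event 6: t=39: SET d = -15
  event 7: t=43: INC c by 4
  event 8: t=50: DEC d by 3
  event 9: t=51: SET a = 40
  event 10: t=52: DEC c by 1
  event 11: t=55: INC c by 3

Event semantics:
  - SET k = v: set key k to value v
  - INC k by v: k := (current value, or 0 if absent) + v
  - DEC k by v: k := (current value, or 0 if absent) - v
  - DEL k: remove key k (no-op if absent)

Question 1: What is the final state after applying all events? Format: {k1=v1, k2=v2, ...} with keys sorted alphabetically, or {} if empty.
Answer: {a=40, b=1, c=6, d=-18}

Derivation:
  after event 1 (t=9: DEC a by 3): {a=-3}
  after event 2 (t=17: SET b = -3): {a=-3, b=-3}
  after event 3 (t=20: INC a by 4): {a=1, b=-3}
  after event 4 (t=30: INC b by 12): {a=1, b=9}
  after event 5 (t=37: DEC b by 8): {a=1, b=1}
  after event 6 (t=39: SET d = -15): {a=1, b=1, d=-15}
  after event 7 (t=43: INC c by 4): {a=1, b=1, c=4, d=-15}
  after event 8 (t=50: DEC d by 3): {a=1, b=1, c=4, d=-18}
  after event 9 (t=51: SET a = 40): {a=40, b=1, c=4, d=-18}
  after event 10 (t=52: DEC c by 1): {a=40, b=1, c=3, d=-18}
  after event 11 (t=55: INC c by 3): {a=40, b=1, c=6, d=-18}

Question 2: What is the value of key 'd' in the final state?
Answer: -18

Derivation:
Track key 'd' through all 11 events:
  event 1 (t=9: DEC a by 3): d unchanged
  event 2 (t=17: SET b = -3): d unchanged
  event 3 (t=20: INC a by 4): d unchanged
  event 4 (t=30: INC b by 12): d unchanged
  event 5 (t=37: DEC b by 8): d unchanged
  event 6 (t=39: SET d = -15): d (absent) -> -15
  event 7 (t=43: INC c by 4): d unchanged
  event 8 (t=50: DEC d by 3): d -15 -> -18
  event 9 (t=51: SET a = 40): d unchanged
  event 10 (t=52: DEC c by 1): d unchanged
  event 11 (t=55: INC c by 3): d unchanged
Final: d = -18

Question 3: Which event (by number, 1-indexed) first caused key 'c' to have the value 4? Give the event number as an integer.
Looking for first event where c becomes 4:
  event 7: c (absent) -> 4  <-- first match

Answer: 7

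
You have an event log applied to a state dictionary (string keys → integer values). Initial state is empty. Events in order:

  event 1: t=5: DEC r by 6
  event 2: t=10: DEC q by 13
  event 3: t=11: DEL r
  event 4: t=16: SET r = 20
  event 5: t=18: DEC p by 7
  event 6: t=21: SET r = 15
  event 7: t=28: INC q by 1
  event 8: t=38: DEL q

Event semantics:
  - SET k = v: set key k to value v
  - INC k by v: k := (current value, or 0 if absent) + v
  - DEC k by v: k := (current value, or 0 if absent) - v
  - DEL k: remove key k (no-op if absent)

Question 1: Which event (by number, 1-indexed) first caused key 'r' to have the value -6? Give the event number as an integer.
Answer: 1

Derivation:
Looking for first event where r becomes -6:
  event 1: r (absent) -> -6  <-- first match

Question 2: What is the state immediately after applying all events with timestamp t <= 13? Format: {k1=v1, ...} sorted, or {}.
Apply events with t <= 13 (3 events):
  after event 1 (t=5: DEC r by 6): {r=-6}
  after event 2 (t=10: DEC q by 13): {q=-13, r=-6}
  after event 3 (t=11: DEL r): {q=-13}

Answer: {q=-13}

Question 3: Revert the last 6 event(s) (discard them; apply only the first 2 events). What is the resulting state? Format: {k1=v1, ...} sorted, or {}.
Keep first 2 events (discard last 6):
  after event 1 (t=5: DEC r by 6): {r=-6}
  after event 2 (t=10: DEC q by 13): {q=-13, r=-6}

Answer: {q=-13, r=-6}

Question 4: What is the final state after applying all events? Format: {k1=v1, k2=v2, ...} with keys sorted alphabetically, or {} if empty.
Answer: {p=-7, r=15}

Derivation:
  after event 1 (t=5: DEC r by 6): {r=-6}
  after event 2 (t=10: DEC q by 13): {q=-13, r=-6}
  after event 3 (t=11: DEL r): {q=-13}
  after event 4 (t=16: SET r = 20): {q=-13, r=20}
  after event 5 (t=18: DEC p by 7): {p=-7, q=-13, r=20}
  after event 6 (t=21: SET r = 15): {p=-7, q=-13, r=15}
  after event 7 (t=28: INC q by 1): {p=-7, q=-12, r=15}
  after event 8 (t=38: DEL q): {p=-7, r=15}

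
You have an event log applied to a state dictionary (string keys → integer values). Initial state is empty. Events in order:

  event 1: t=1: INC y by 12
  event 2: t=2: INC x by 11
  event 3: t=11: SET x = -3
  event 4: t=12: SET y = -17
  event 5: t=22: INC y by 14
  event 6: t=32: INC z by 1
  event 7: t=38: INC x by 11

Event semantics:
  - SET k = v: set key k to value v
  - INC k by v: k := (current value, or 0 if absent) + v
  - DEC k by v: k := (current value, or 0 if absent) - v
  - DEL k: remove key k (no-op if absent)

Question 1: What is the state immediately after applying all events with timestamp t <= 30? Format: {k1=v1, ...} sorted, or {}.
Apply events with t <= 30 (5 events):
  after event 1 (t=1: INC y by 12): {y=12}
  after event 2 (t=2: INC x by 11): {x=11, y=12}
  after event 3 (t=11: SET x = -3): {x=-3, y=12}
  after event 4 (t=12: SET y = -17): {x=-3, y=-17}
  after event 5 (t=22: INC y by 14): {x=-3, y=-3}

Answer: {x=-3, y=-3}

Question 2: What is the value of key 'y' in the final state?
Track key 'y' through all 7 events:
  event 1 (t=1: INC y by 12): y (absent) -> 12
  event 2 (t=2: INC x by 11): y unchanged
  event 3 (t=11: SET x = -3): y unchanged
  event 4 (t=12: SET y = -17): y 12 -> -17
  event 5 (t=22: INC y by 14): y -17 -> -3
  event 6 (t=32: INC z by 1): y unchanged
  event 7 (t=38: INC x by 11): y unchanged
Final: y = -3

Answer: -3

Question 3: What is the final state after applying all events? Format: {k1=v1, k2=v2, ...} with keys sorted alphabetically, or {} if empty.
Answer: {x=8, y=-3, z=1}

Derivation:
  after event 1 (t=1: INC y by 12): {y=12}
  after event 2 (t=2: INC x by 11): {x=11, y=12}
  after event 3 (t=11: SET x = -3): {x=-3, y=12}
  after event 4 (t=12: SET y = -17): {x=-3, y=-17}
  after event 5 (t=22: INC y by 14): {x=-3, y=-3}
  after event 6 (t=32: INC z by 1): {x=-3, y=-3, z=1}
  after event 7 (t=38: INC x by 11): {x=8, y=-3, z=1}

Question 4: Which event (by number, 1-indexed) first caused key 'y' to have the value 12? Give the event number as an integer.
Answer: 1

Derivation:
Looking for first event where y becomes 12:
  event 1: y (absent) -> 12  <-- first match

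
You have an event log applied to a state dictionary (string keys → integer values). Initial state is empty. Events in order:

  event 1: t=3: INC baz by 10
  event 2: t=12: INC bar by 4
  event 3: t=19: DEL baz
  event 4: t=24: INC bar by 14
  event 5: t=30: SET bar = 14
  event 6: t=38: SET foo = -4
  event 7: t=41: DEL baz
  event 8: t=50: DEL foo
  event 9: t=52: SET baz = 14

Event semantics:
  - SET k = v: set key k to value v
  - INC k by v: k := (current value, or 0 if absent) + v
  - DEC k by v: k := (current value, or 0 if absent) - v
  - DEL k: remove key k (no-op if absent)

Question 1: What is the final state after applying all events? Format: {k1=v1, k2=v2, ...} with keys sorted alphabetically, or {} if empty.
Answer: {bar=14, baz=14}

Derivation:
  after event 1 (t=3: INC baz by 10): {baz=10}
  after event 2 (t=12: INC bar by 4): {bar=4, baz=10}
  after event 3 (t=19: DEL baz): {bar=4}
  after event 4 (t=24: INC bar by 14): {bar=18}
  after event 5 (t=30: SET bar = 14): {bar=14}
  after event 6 (t=38: SET foo = -4): {bar=14, foo=-4}
  after event 7 (t=41: DEL baz): {bar=14, foo=-4}
  after event 8 (t=50: DEL foo): {bar=14}
  after event 9 (t=52: SET baz = 14): {bar=14, baz=14}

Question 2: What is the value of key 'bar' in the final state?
Answer: 14

Derivation:
Track key 'bar' through all 9 events:
  event 1 (t=3: INC baz by 10): bar unchanged
  event 2 (t=12: INC bar by 4): bar (absent) -> 4
  event 3 (t=19: DEL baz): bar unchanged
  event 4 (t=24: INC bar by 14): bar 4 -> 18
  event 5 (t=30: SET bar = 14): bar 18 -> 14
  event 6 (t=38: SET foo = -4): bar unchanged
  event 7 (t=41: DEL baz): bar unchanged
  event 8 (t=50: DEL foo): bar unchanged
  event 9 (t=52: SET baz = 14): bar unchanged
Final: bar = 14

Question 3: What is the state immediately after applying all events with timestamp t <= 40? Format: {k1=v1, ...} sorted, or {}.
Answer: {bar=14, foo=-4}

Derivation:
Apply events with t <= 40 (6 events):
  after event 1 (t=3: INC baz by 10): {baz=10}
  after event 2 (t=12: INC bar by 4): {bar=4, baz=10}
  after event 3 (t=19: DEL baz): {bar=4}
  after event 4 (t=24: INC bar by 14): {bar=18}
  after event 5 (t=30: SET bar = 14): {bar=14}
  after event 6 (t=38: SET foo = -4): {bar=14, foo=-4}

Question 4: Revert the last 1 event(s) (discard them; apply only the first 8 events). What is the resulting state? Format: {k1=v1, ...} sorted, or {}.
Keep first 8 events (discard last 1):
  after event 1 (t=3: INC baz by 10): {baz=10}
  after event 2 (t=12: INC bar by 4): {bar=4, baz=10}
  after event 3 (t=19: DEL baz): {bar=4}
  after event 4 (t=24: INC bar by 14): {bar=18}
  after event 5 (t=30: SET bar = 14): {bar=14}
  after event 6 (t=38: SET foo = -4): {bar=14, foo=-4}
  after event 7 (t=41: DEL baz): {bar=14, foo=-4}
  after event 8 (t=50: DEL foo): {bar=14}

Answer: {bar=14}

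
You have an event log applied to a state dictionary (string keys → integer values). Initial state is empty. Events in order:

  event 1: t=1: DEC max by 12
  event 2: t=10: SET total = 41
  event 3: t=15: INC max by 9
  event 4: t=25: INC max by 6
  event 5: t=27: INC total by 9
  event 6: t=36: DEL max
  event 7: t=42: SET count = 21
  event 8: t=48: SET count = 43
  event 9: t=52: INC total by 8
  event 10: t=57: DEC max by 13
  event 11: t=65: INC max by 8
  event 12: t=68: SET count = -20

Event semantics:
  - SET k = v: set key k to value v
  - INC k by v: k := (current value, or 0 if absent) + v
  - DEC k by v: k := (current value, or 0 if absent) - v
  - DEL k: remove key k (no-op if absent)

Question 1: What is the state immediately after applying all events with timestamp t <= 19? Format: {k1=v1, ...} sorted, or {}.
Answer: {max=-3, total=41}

Derivation:
Apply events with t <= 19 (3 events):
  after event 1 (t=1: DEC max by 12): {max=-12}
  after event 2 (t=10: SET total = 41): {max=-12, total=41}
  after event 3 (t=15: INC max by 9): {max=-3, total=41}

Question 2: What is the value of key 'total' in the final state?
Answer: 58

Derivation:
Track key 'total' through all 12 events:
  event 1 (t=1: DEC max by 12): total unchanged
  event 2 (t=10: SET total = 41): total (absent) -> 41
  event 3 (t=15: INC max by 9): total unchanged
  event 4 (t=25: INC max by 6): total unchanged
  event 5 (t=27: INC total by 9): total 41 -> 50
  event 6 (t=36: DEL max): total unchanged
  event 7 (t=42: SET count = 21): total unchanged
  event 8 (t=48: SET count = 43): total unchanged
  event 9 (t=52: INC total by 8): total 50 -> 58
  event 10 (t=57: DEC max by 13): total unchanged
  event 11 (t=65: INC max by 8): total unchanged
  event 12 (t=68: SET count = -20): total unchanged
Final: total = 58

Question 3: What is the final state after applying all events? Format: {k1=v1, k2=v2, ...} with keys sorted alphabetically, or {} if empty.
  after event 1 (t=1: DEC max by 12): {max=-12}
  after event 2 (t=10: SET total = 41): {max=-12, total=41}
  after event 3 (t=15: INC max by 9): {max=-3, total=41}
  after event 4 (t=25: INC max by 6): {max=3, total=41}
  after event 5 (t=27: INC total by 9): {max=3, total=50}
  after event 6 (t=36: DEL max): {total=50}
  after event 7 (t=42: SET count = 21): {count=21, total=50}
  after event 8 (t=48: SET count = 43): {count=43, total=50}
  after event 9 (t=52: INC total by 8): {count=43, total=58}
  after event 10 (t=57: DEC max by 13): {count=43, max=-13, total=58}
  after event 11 (t=65: INC max by 8): {count=43, max=-5, total=58}
  after event 12 (t=68: SET count = -20): {count=-20, max=-5, total=58}

Answer: {count=-20, max=-5, total=58}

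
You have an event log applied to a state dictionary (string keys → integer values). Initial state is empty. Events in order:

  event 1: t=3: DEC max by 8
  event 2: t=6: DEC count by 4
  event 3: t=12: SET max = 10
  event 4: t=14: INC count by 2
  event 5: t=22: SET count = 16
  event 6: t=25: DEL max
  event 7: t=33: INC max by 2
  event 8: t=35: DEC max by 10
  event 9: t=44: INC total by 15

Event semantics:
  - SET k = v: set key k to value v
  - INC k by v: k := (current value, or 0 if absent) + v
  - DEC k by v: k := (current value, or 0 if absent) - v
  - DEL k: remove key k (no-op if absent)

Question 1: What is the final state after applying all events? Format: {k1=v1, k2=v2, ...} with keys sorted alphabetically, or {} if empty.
  after event 1 (t=3: DEC max by 8): {max=-8}
  after event 2 (t=6: DEC count by 4): {count=-4, max=-8}
  after event 3 (t=12: SET max = 10): {count=-4, max=10}
  after event 4 (t=14: INC count by 2): {count=-2, max=10}
  after event 5 (t=22: SET count = 16): {count=16, max=10}
  after event 6 (t=25: DEL max): {count=16}
  after event 7 (t=33: INC max by 2): {count=16, max=2}
  after event 8 (t=35: DEC max by 10): {count=16, max=-8}
  after event 9 (t=44: INC total by 15): {count=16, max=-8, total=15}

Answer: {count=16, max=-8, total=15}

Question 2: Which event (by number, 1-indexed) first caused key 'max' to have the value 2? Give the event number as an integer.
Looking for first event where max becomes 2:
  event 1: max = -8
  event 2: max = -8
  event 3: max = 10
  event 4: max = 10
  event 5: max = 10
  event 6: max = (absent)
  event 7: max (absent) -> 2  <-- first match

Answer: 7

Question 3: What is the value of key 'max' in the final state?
Answer: -8

Derivation:
Track key 'max' through all 9 events:
  event 1 (t=3: DEC max by 8): max (absent) -> -8
  event 2 (t=6: DEC count by 4): max unchanged
  event 3 (t=12: SET max = 10): max -8 -> 10
  event 4 (t=14: INC count by 2): max unchanged
  event 5 (t=22: SET count = 16): max unchanged
  event 6 (t=25: DEL max): max 10 -> (absent)
  event 7 (t=33: INC max by 2): max (absent) -> 2
  event 8 (t=35: DEC max by 10): max 2 -> -8
  event 9 (t=44: INC total by 15): max unchanged
Final: max = -8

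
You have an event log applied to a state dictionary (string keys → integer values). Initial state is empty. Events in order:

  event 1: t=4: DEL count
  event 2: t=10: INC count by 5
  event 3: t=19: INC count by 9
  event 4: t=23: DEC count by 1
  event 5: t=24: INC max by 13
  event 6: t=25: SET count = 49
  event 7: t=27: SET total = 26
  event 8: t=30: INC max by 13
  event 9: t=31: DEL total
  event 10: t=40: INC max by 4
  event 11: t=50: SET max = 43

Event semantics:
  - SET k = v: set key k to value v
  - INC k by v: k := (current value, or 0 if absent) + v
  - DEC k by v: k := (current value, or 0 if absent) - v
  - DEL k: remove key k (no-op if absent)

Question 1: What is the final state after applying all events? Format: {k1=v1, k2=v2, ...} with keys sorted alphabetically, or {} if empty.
Answer: {count=49, max=43}

Derivation:
  after event 1 (t=4: DEL count): {}
  after event 2 (t=10: INC count by 5): {count=5}
  after event 3 (t=19: INC count by 9): {count=14}
  after event 4 (t=23: DEC count by 1): {count=13}
  after event 5 (t=24: INC max by 13): {count=13, max=13}
  after event 6 (t=25: SET count = 49): {count=49, max=13}
  after event 7 (t=27: SET total = 26): {count=49, max=13, total=26}
  after event 8 (t=30: INC max by 13): {count=49, max=26, total=26}
  after event 9 (t=31: DEL total): {count=49, max=26}
  after event 10 (t=40: INC max by 4): {count=49, max=30}
  after event 11 (t=50: SET max = 43): {count=49, max=43}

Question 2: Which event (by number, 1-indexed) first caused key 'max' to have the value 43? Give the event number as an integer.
Looking for first event where max becomes 43:
  event 5: max = 13
  event 6: max = 13
  event 7: max = 13
  event 8: max = 26
  event 9: max = 26
  event 10: max = 30
  event 11: max 30 -> 43  <-- first match

Answer: 11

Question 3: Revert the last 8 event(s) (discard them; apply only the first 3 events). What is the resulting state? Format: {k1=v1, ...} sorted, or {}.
Keep first 3 events (discard last 8):
  after event 1 (t=4: DEL count): {}
  after event 2 (t=10: INC count by 5): {count=5}
  after event 3 (t=19: INC count by 9): {count=14}

Answer: {count=14}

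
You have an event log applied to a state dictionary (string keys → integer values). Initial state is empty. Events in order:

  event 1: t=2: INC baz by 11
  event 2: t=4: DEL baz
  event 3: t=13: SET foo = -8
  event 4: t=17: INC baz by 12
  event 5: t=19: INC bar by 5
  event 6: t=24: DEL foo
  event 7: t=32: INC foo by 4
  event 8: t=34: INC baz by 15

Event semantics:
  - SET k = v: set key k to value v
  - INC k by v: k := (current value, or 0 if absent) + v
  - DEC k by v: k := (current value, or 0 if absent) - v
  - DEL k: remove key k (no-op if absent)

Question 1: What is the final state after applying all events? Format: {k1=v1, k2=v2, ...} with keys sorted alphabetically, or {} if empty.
Answer: {bar=5, baz=27, foo=4}

Derivation:
  after event 1 (t=2: INC baz by 11): {baz=11}
  after event 2 (t=4: DEL baz): {}
  after event 3 (t=13: SET foo = -8): {foo=-8}
  after event 4 (t=17: INC baz by 12): {baz=12, foo=-8}
  after event 5 (t=19: INC bar by 5): {bar=5, baz=12, foo=-8}
  after event 6 (t=24: DEL foo): {bar=5, baz=12}
  after event 7 (t=32: INC foo by 4): {bar=5, baz=12, foo=4}
  after event 8 (t=34: INC baz by 15): {bar=5, baz=27, foo=4}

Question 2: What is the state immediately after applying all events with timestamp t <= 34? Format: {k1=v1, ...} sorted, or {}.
Apply events with t <= 34 (8 events):
  after event 1 (t=2: INC baz by 11): {baz=11}
  after event 2 (t=4: DEL baz): {}
  after event 3 (t=13: SET foo = -8): {foo=-8}
  after event 4 (t=17: INC baz by 12): {baz=12, foo=-8}
  after event 5 (t=19: INC bar by 5): {bar=5, baz=12, foo=-8}
  after event 6 (t=24: DEL foo): {bar=5, baz=12}
  after event 7 (t=32: INC foo by 4): {bar=5, baz=12, foo=4}
  after event 8 (t=34: INC baz by 15): {bar=5, baz=27, foo=4}

Answer: {bar=5, baz=27, foo=4}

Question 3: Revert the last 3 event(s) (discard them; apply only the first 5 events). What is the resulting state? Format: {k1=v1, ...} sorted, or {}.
Answer: {bar=5, baz=12, foo=-8}

Derivation:
Keep first 5 events (discard last 3):
  after event 1 (t=2: INC baz by 11): {baz=11}
  after event 2 (t=4: DEL baz): {}
  after event 3 (t=13: SET foo = -8): {foo=-8}
  after event 4 (t=17: INC baz by 12): {baz=12, foo=-8}
  after event 5 (t=19: INC bar by 5): {bar=5, baz=12, foo=-8}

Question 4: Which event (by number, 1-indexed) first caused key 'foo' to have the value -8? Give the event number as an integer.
Answer: 3

Derivation:
Looking for first event where foo becomes -8:
  event 3: foo (absent) -> -8  <-- first match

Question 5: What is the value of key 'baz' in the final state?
Answer: 27

Derivation:
Track key 'baz' through all 8 events:
  event 1 (t=2: INC baz by 11): baz (absent) -> 11
  event 2 (t=4: DEL baz): baz 11 -> (absent)
  event 3 (t=13: SET foo = -8): baz unchanged
  event 4 (t=17: INC baz by 12): baz (absent) -> 12
  event 5 (t=19: INC bar by 5): baz unchanged
  event 6 (t=24: DEL foo): baz unchanged
  event 7 (t=32: INC foo by 4): baz unchanged
  event 8 (t=34: INC baz by 15): baz 12 -> 27
Final: baz = 27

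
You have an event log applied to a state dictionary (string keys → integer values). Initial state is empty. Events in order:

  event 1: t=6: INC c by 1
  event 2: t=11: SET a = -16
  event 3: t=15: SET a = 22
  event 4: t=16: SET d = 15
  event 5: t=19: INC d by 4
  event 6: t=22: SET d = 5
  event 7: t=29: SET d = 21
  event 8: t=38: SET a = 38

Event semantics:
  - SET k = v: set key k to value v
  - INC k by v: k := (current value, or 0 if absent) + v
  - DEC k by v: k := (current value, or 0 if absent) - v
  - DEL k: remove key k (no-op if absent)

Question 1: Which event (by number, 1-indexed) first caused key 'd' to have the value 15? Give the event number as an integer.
Answer: 4

Derivation:
Looking for first event where d becomes 15:
  event 4: d (absent) -> 15  <-- first match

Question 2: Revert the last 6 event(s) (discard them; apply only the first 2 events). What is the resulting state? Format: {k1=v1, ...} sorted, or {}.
Keep first 2 events (discard last 6):
  after event 1 (t=6: INC c by 1): {c=1}
  after event 2 (t=11: SET a = -16): {a=-16, c=1}

Answer: {a=-16, c=1}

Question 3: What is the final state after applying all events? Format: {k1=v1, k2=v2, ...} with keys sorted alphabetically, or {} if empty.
Answer: {a=38, c=1, d=21}

Derivation:
  after event 1 (t=6: INC c by 1): {c=1}
  after event 2 (t=11: SET a = -16): {a=-16, c=1}
  after event 3 (t=15: SET a = 22): {a=22, c=1}
  after event 4 (t=16: SET d = 15): {a=22, c=1, d=15}
  after event 5 (t=19: INC d by 4): {a=22, c=1, d=19}
  after event 6 (t=22: SET d = 5): {a=22, c=1, d=5}
  after event 7 (t=29: SET d = 21): {a=22, c=1, d=21}
  after event 8 (t=38: SET a = 38): {a=38, c=1, d=21}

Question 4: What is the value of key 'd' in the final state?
Track key 'd' through all 8 events:
  event 1 (t=6: INC c by 1): d unchanged
  event 2 (t=11: SET a = -16): d unchanged
  event 3 (t=15: SET a = 22): d unchanged
  event 4 (t=16: SET d = 15): d (absent) -> 15
  event 5 (t=19: INC d by 4): d 15 -> 19
  event 6 (t=22: SET d = 5): d 19 -> 5
  event 7 (t=29: SET d = 21): d 5 -> 21
  event 8 (t=38: SET a = 38): d unchanged
Final: d = 21

Answer: 21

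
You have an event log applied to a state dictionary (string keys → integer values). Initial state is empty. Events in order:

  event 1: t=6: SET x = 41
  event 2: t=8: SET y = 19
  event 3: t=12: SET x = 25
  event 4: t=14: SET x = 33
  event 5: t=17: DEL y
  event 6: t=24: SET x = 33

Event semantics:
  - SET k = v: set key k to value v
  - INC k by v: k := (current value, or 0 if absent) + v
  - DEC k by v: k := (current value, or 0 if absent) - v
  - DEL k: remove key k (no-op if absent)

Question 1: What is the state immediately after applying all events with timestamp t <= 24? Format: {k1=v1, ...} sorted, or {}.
Answer: {x=33}

Derivation:
Apply events with t <= 24 (6 events):
  after event 1 (t=6: SET x = 41): {x=41}
  after event 2 (t=8: SET y = 19): {x=41, y=19}
  after event 3 (t=12: SET x = 25): {x=25, y=19}
  after event 4 (t=14: SET x = 33): {x=33, y=19}
  after event 5 (t=17: DEL y): {x=33}
  after event 6 (t=24: SET x = 33): {x=33}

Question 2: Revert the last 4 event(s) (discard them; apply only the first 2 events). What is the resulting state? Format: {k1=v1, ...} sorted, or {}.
Answer: {x=41, y=19}

Derivation:
Keep first 2 events (discard last 4):
  after event 1 (t=6: SET x = 41): {x=41}
  after event 2 (t=8: SET y = 19): {x=41, y=19}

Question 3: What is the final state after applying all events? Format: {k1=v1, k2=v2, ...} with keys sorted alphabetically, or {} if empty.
  after event 1 (t=6: SET x = 41): {x=41}
  after event 2 (t=8: SET y = 19): {x=41, y=19}
  after event 3 (t=12: SET x = 25): {x=25, y=19}
  after event 4 (t=14: SET x = 33): {x=33, y=19}
  after event 5 (t=17: DEL y): {x=33}
  after event 6 (t=24: SET x = 33): {x=33}

Answer: {x=33}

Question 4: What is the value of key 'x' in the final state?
Track key 'x' through all 6 events:
  event 1 (t=6: SET x = 41): x (absent) -> 41
  event 2 (t=8: SET y = 19): x unchanged
  event 3 (t=12: SET x = 25): x 41 -> 25
  event 4 (t=14: SET x = 33): x 25 -> 33
  event 5 (t=17: DEL y): x unchanged
  event 6 (t=24: SET x = 33): x 33 -> 33
Final: x = 33

Answer: 33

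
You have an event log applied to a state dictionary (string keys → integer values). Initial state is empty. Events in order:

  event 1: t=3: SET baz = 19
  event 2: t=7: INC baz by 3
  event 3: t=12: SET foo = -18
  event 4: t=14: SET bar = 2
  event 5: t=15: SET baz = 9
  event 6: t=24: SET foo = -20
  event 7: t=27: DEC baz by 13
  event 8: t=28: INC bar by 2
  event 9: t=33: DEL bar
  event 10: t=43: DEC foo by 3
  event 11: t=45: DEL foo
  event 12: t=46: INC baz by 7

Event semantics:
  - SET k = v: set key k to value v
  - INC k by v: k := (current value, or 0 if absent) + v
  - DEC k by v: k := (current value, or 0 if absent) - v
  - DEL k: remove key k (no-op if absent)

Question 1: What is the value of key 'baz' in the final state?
Answer: 3

Derivation:
Track key 'baz' through all 12 events:
  event 1 (t=3: SET baz = 19): baz (absent) -> 19
  event 2 (t=7: INC baz by 3): baz 19 -> 22
  event 3 (t=12: SET foo = -18): baz unchanged
  event 4 (t=14: SET bar = 2): baz unchanged
  event 5 (t=15: SET baz = 9): baz 22 -> 9
  event 6 (t=24: SET foo = -20): baz unchanged
  event 7 (t=27: DEC baz by 13): baz 9 -> -4
  event 8 (t=28: INC bar by 2): baz unchanged
  event 9 (t=33: DEL bar): baz unchanged
  event 10 (t=43: DEC foo by 3): baz unchanged
  event 11 (t=45: DEL foo): baz unchanged
  event 12 (t=46: INC baz by 7): baz -4 -> 3
Final: baz = 3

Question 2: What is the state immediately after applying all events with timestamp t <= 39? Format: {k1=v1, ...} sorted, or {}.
Apply events with t <= 39 (9 events):
  after event 1 (t=3: SET baz = 19): {baz=19}
  after event 2 (t=7: INC baz by 3): {baz=22}
  after event 3 (t=12: SET foo = -18): {baz=22, foo=-18}
  after event 4 (t=14: SET bar = 2): {bar=2, baz=22, foo=-18}
  after event 5 (t=15: SET baz = 9): {bar=2, baz=9, foo=-18}
  after event 6 (t=24: SET foo = -20): {bar=2, baz=9, foo=-20}
  after event 7 (t=27: DEC baz by 13): {bar=2, baz=-4, foo=-20}
  after event 8 (t=28: INC bar by 2): {bar=4, baz=-4, foo=-20}
  after event 9 (t=33: DEL bar): {baz=-4, foo=-20}

Answer: {baz=-4, foo=-20}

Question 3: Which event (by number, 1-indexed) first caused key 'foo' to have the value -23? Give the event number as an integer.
Answer: 10

Derivation:
Looking for first event where foo becomes -23:
  event 3: foo = -18
  event 4: foo = -18
  event 5: foo = -18
  event 6: foo = -20
  event 7: foo = -20
  event 8: foo = -20
  event 9: foo = -20
  event 10: foo -20 -> -23  <-- first match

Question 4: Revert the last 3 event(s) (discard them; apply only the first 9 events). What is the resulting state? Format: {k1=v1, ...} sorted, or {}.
Answer: {baz=-4, foo=-20}

Derivation:
Keep first 9 events (discard last 3):
  after event 1 (t=3: SET baz = 19): {baz=19}
  after event 2 (t=7: INC baz by 3): {baz=22}
  after event 3 (t=12: SET foo = -18): {baz=22, foo=-18}
  after event 4 (t=14: SET bar = 2): {bar=2, baz=22, foo=-18}
  after event 5 (t=15: SET baz = 9): {bar=2, baz=9, foo=-18}
  after event 6 (t=24: SET foo = -20): {bar=2, baz=9, foo=-20}
  after event 7 (t=27: DEC baz by 13): {bar=2, baz=-4, foo=-20}
  after event 8 (t=28: INC bar by 2): {bar=4, baz=-4, foo=-20}
  after event 9 (t=33: DEL bar): {baz=-4, foo=-20}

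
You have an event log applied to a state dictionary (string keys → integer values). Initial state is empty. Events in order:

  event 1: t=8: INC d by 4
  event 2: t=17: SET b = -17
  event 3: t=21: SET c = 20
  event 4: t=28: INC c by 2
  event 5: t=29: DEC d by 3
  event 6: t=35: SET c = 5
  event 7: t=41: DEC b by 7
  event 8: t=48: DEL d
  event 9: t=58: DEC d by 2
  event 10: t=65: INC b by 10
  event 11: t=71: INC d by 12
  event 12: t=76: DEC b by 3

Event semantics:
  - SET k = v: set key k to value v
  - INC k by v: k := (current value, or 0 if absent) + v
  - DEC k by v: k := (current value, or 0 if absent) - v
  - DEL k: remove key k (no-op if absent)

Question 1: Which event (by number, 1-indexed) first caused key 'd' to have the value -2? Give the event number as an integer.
Looking for first event where d becomes -2:
  event 1: d = 4
  event 2: d = 4
  event 3: d = 4
  event 4: d = 4
  event 5: d = 1
  event 6: d = 1
  event 7: d = 1
  event 8: d = (absent)
  event 9: d (absent) -> -2  <-- first match

Answer: 9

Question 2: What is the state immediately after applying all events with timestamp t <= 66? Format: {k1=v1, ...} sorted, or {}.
Apply events with t <= 66 (10 events):
  after event 1 (t=8: INC d by 4): {d=4}
  after event 2 (t=17: SET b = -17): {b=-17, d=4}
  after event 3 (t=21: SET c = 20): {b=-17, c=20, d=4}
  after event 4 (t=28: INC c by 2): {b=-17, c=22, d=4}
  after event 5 (t=29: DEC d by 3): {b=-17, c=22, d=1}
  after event 6 (t=35: SET c = 5): {b=-17, c=5, d=1}
  after event 7 (t=41: DEC b by 7): {b=-24, c=5, d=1}
  after event 8 (t=48: DEL d): {b=-24, c=5}
  after event 9 (t=58: DEC d by 2): {b=-24, c=5, d=-2}
  after event 10 (t=65: INC b by 10): {b=-14, c=5, d=-2}

Answer: {b=-14, c=5, d=-2}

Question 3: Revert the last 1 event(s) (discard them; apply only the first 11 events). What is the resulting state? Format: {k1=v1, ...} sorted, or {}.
Keep first 11 events (discard last 1):
  after event 1 (t=8: INC d by 4): {d=4}
  after event 2 (t=17: SET b = -17): {b=-17, d=4}
  after event 3 (t=21: SET c = 20): {b=-17, c=20, d=4}
  after event 4 (t=28: INC c by 2): {b=-17, c=22, d=4}
  after event 5 (t=29: DEC d by 3): {b=-17, c=22, d=1}
  after event 6 (t=35: SET c = 5): {b=-17, c=5, d=1}
  after event 7 (t=41: DEC b by 7): {b=-24, c=5, d=1}
  after event 8 (t=48: DEL d): {b=-24, c=5}
  after event 9 (t=58: DEC d by 2): {b=-24, c=5, d=-2}
  after event 10 (t=65: INC b by 10): {b=-14, c=5, d=-2}
  after event 11 (t=71: INC d by 12): {b=-14, c=5, d=10}

Answer: {b=-14, c=5, d=10}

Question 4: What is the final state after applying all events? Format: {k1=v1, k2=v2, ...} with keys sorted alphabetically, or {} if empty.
  after event 1 (t=8: INC d by 4): {d=4}
  after event 2 (t=17: SET b = -17): {b=-17, d=4}
  after event 3 (t=21: SET c = 20): {b=-17, c=20, d=4}
  after event 4 (t=28: INC c by 2): {b=-17, c=22, d=4}
  after event 5 (t=29: DEC d by 3): {b=-17, c=22, d=1}
  after event 6 (t=35: SET c = 5): {b=-17, c=5, d=1}
  after event 7 (t=41: DEC b by 7): {b=-24, c=5, d=1}
  after event 8 (t=48: DEL d): {b=-24, c=5}
  after event 9 (t=58: DEC d by 2): {b=-24, c=5, d=-2}
  after event 10 (t=65: INC b by 10): {b=-14, c=5, d=-2}
  after event 11 (t=71: INC d by 12): {b=-14, c=5, d=10}
  after event 12 (t=76: DEC b by 3): {b=-17, c=5, d=10}

Answer: {b=-17, c=5, d=10}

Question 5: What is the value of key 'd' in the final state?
Answer: 10

Derivation:
Track key 'd' through all 12 events:
  event 1 (t=8: INC d by 4): d (absent) -> 4
  event 2 (t=17: SET b = -17): d unchanged
  event 3 (t=21: SET c = 20): d unchanged
  event 4 (t=28: INC c by 2): d unchanged
  event 5 (t=29: DEC d by 3): d 4 -> 1
  event 6 (t=35: SET c = 5): d unchanged
  event 7 (t=41: DEC b by 7): d unchanged
  event 8 (t=48: DEL d): d 1 -> (absent)
  event 9 (t=58: DEC d by 2): d (absent) -> -2
  event 10 (t=65: INC b by 10): d unchanged
  event 11 (t=71: INC d by 12): d -2 -> 10
  event 12 (t=76: DEC b by 3): d unchanged
Final: d = 10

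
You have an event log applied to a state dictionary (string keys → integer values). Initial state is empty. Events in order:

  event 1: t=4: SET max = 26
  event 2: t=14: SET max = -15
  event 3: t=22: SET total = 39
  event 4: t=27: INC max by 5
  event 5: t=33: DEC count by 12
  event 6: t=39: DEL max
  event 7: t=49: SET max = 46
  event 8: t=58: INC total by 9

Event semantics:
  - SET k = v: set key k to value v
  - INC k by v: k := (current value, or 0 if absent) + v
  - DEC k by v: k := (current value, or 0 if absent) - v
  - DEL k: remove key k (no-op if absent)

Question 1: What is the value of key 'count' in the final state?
Answer: -12

Derivation:
Track key 'count' through all 8 events:
  event 1 (t=4: SET max = 26): count unchanged
  event 2 (t=14: SET max = -15): count unchanged
  event 3 (t=22: SET total = 39): count unchanged
  event 4 (t=27: INC max by 5): count unchanged
  event 5 (t=33: DEC count by 12): count (absent) -> -12
  event 6 (t=39: DEL max): count unchanged
  event 7 (t=49: SET max = 46): count unchanged
  event 8 (t=58: INC total by 9): count unchanged
Final: count = -12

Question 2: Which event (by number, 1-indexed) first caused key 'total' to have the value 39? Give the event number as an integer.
Answer: 3

Derivation:
Looking for first event where total becomes 39:
  event 3: total (absent) -> 39  <-- first match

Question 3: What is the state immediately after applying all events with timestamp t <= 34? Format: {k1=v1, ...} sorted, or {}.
Answer: {count=-12, max=-10, total=39}

Derivation:
Apply events with t <= 34 (5 events):
  after event 1 (t=4: SET max = 26): {max=26}
  after event 2 (t=14: SET max = -15): {max=-15}
  after event 3 (t=22: SET total = 39): {max=-15, total=39}
  after event 4 (t=27: INC max by 5): {max=-10, total=39}
  after event 5 (t=33: DEC count by 12): {count=-12, max=-10, total=39}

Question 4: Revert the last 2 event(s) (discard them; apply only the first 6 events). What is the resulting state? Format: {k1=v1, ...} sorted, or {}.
Keep first 6 events (discard last 2):
  after event 1 (t=4: SET max = 26): {max=26}
  after event 2 (t=14: SET max = -15): {max=-15}
  after event 3 (t=22: SET total = 39): {max=-15, total=39}
  after event 4 (t=27: INC max by 5): {max=-10, total=39}
  after event 5 (t=33: DEC count by 12): {count=-12, max=-10, total=39}
  after event 6 (t=39: DEL max): {count=-12, total=39}

Answer: {count=-12, total=39}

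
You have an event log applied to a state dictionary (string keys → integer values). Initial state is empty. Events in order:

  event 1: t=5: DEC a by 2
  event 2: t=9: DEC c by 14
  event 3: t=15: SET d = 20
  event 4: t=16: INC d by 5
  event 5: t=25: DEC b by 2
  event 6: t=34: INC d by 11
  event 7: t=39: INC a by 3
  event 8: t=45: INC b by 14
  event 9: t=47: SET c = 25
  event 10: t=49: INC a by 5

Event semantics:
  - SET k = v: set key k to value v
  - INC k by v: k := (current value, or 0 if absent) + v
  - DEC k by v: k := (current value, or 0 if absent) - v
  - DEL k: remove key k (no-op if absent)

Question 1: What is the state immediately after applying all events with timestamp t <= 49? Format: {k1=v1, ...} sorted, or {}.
Apply events with t <= 49 (10 events):
  after event 1 (t=5: DEC a by 2): {a=-2}
  after event 2 (t=9: DEC c by 14): {a=-2, c=-14}
  after event 3 (t=15: SET d = 20): {a=-2, c=-14, d=20}
  after event 4 (t=16: INC d by 5): {a=-2, c=-14, d=25}
  after event 5 (t=25: DEC b by 2): {a=-2, b=-2, c=-14, d=25}
  after event 6 (t=34: INC d by 11): {a=-2, b=-2, c=-14, d=36}
  after event 7 (t=39: INC a by 3): {a=1, b=-2, c=-14, d=36}
  after event 8 (t=45: INC b by 14): {a=1, b=12, c=-14, d=36}
  after event 9 (t=47: SET c = 25): {a=1, b=12, c=25, d=36}
  after event 10 (t=49: INC a by 5): {a=6, b=12, c=25, d=36}

Answer: {a=6, b=12, c=25, d=36}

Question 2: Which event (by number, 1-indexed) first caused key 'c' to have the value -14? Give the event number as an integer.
Answer: 2

Derivation:
Looking for first event where c becomes -14:
  event 2: c (absent) -> -14  <-- first match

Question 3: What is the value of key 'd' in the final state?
Answer: 36

Derivation:
Track key 'd' through all 10 events:
  event 1 (t=5: DEC a by 2): d unchanged
  event 2 (t=9: DEC c by 14): d unchanged
  event 3 (t=15: SET d = 20): d (absent) -> 20
  event 4 (t=16: INC d by 5): d 20 -> 25
  event 5 (t=25: DEC b by 2): d unchanged
  event 6 (t=34: INC d by 11): d 25 -> 36
  event 7 (t=39: INC a by 3): d unchanged
  event 8 (t=45: INC b by 14): d unchanged
  event 9 (t=47: SET c = 25): d unchanged
  event 10 (t=49: INC a by 5): d unchanged
Final: d = 36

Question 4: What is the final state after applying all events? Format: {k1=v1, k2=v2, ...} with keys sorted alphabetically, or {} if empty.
Answer: {a=6, b=12, c=25, d=36}

Derivation:
  after event 1 (t=5: DEC a by 2): {a=-2}
  after event 2 (t=9: DEC c by 14): {a=-2, c=-14}
  after event 3 (t=15: SET d = 20): {a=-2, c=-14, d=20}
  after event 4 (t=16: INC d by 5): {a=-2, c=-14, d=25}
  after event 5 (t=25: DEC b by 2): {a=-2, b=-2, c=-14, d=25}
  after event 6 (t=34: INC d by 11): {a=-2, b=-2, c=-14, d=36}
  after event 7 (t=39: INC a by 3): {a=1, b=-2, c=-14, d=36}
  after event 8 (t=45: INC b by 14): {a=1, b=12, c=-14, d=36}
  after event 9 (t=47: SET c = 25): {a=1, b=12, c=25, d=36}
  after event 10 (t=49: INC a by 5): {a=6, b=12, c=25, d=36}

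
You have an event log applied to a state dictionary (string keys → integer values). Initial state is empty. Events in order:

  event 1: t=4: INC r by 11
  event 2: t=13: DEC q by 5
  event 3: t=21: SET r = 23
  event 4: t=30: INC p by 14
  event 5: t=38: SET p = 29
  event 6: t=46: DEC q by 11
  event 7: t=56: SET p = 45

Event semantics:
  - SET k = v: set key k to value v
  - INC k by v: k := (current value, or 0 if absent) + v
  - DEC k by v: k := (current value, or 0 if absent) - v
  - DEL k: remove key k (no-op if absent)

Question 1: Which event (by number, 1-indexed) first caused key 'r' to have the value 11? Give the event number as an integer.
Looking for first event where r becomes 11:
  event 1: r (absent) -> 11  <-- first match

Answer: 1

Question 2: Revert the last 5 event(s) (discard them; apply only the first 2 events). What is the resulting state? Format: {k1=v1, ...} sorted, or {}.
Answer: {q=-5, r=11}

Derivation:
Keep first 2 events (discard last 5):
  after event 1 (t=4: INC r by 11): {r=11}
  after event 2 (t=13: DEC q by 5): {q=-5, r=11}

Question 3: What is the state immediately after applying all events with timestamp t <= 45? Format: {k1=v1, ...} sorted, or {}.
Apply events with t <= 45 (5 events):
  after event 1 (t=4: INC r by 11): {r=11}
  after event 2 (t=13: DEC q by 5): {q=-5, r=11}
  after event 3 (t=21: SET r = 23): {q=-5, r=23}
  after event 4 (t=30: INC p by 14): {p=14, q=-5, r=23}
  after event 5 (t=38: SET p = 29): {p=29, q=-5, r=23}

Answer: {p=29, q=-5, r=23}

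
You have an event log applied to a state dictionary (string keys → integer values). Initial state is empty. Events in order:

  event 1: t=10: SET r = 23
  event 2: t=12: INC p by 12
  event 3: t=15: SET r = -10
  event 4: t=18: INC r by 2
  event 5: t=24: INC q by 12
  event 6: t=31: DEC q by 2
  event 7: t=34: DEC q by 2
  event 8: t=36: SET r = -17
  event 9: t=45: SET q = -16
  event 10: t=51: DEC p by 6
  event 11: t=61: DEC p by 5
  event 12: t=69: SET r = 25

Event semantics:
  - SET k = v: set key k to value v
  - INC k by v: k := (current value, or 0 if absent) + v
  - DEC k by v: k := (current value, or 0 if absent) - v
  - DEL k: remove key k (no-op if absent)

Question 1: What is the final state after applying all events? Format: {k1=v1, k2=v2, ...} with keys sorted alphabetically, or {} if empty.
Answer: {p=1, q=-16, r=25}

Derivation:
  after event 1 (t=10: SET r = 23): {r=23}
  after event 2 (t=12: INC p by 12): {p=12, r=23}
  after event 3 (t=15: SET r = -10): {p=12, r=-10}
  after event 4 (t=18: INC r by 2): {p=12, r=-8}
  after event 5 (t=24: INC q by 12): {p=12, q=12, r=-8}
  after event 6 (t=31: DEC q by 2): {p=12, q=10, r=-8}
  after event 7 (t=34: DEC q by 2): {p=12, q=8, r=-8}
  after event 8 (t=36: SET r = -17): {p=12, q=8, r=-17}
  after event 9 (t=45: SET q = -16): {p=12, q=-16, r=-17}
  after event 10 (t=51: DEC p by 6): {p=6, q=-16, r=-17}
  after event 11 (t=61: DEC p by 5): {p=1, q=-16, r=-17}
  after event 12 (t=69: SET r = 25): {p=1, q=-16, r=25}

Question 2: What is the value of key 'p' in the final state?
Answer: 1

Derivation:
Track key 'p' through all 12 events:
  event 1 (t=10: SET r = 23): p unchanged
  event 2 (t=12: INC p by 12): p (absent) -> 12
  event 3 (t=15: SET r = -10): p unchanged
  event 4 (t=18: INC r by 2): p unchanged
  event 5 (t=24: INC q by 12): p unchanged
  event 6 (t=31: DEC q by 2): p unchanged
  event 7 (t=34: DEC q by 2): p unchanged
  event 8 (t=36: SET r = -17): p unchanged
  event 9 (t=45: SET q = -16): p unchanged
  event 10 (t=51: DEC p by 6): p 12 -> 6
  event 11 (t=61: DEC p by 5): p 6 -> 1
  event 12 (t=69: SET r = 25): p unchanged
Final: p = 1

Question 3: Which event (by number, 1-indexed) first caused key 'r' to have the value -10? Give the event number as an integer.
Answer: 3

Derivation:
Looking for first event where r becomes -10:
  event 1: r = 23
  event 2: r = 23
  event 3: r 23 -> -10  <-- first match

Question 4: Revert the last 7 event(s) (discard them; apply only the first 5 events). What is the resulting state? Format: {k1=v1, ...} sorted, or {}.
Answer: {p=12, q=12, r=-8}

Derivation:
Keep first 5 events (discard last 7):
  after event 1 (t=10: SET r = 23): {r=23}
  after event 2 (t=12: INC p by 12): {p=12, r=23}
  after event 3 (t=15: SET r = -10): {p=12, r=-10}
  after event 4 (t=18: INC r by 2): {p=12, r=-8}
  after event 5 (t=24: INC q by 12): {p=12, q=12, r=-8}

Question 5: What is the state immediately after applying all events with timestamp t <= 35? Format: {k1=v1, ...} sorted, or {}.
Answer: {p=12, q=8, r=-8}

Derivation:
Apply events with t <= 35 (7 events):
  after event 1 (t=10: SET r = 23): {r=23}
  after event 2 (t=12: INC p by 12): {p=12, r=23}
  after event 3 (t=15: SET r = -10): {p=12, r=-10}
  after event 4 (t=18: INC r by 2): {p=12, r=-8}
  after event 5 (t=24: INC q by 12): {p=12, q=12, r=-8}
  after event 6 (t=31: DEC q by 2): {p=12, q=10, r=-8}
  after event 7 (t=34: DEC q by 2): {p=12, q=8, r=-8}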